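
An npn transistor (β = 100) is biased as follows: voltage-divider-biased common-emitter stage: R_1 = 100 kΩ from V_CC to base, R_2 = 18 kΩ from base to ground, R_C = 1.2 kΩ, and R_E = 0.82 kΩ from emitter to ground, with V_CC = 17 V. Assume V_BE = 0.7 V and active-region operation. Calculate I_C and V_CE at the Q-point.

Thevenize the base divider: V_Th = V_CC·R_2/(R_1+R_2) = 17×18/118 = 2.59 V, R_Th = R_1‖R_2 = 15.3 kΩ.
Base-emitter loop: V_Th = I_B·R_Th + V_BE + (β+1)I_B·R_E, so I_B = (2.59 − 0.7) / (15.3 + 101×0.82) = 0.0193 mA.
I_C = β·I_B = 100×0.0193 = 1.93 mA, and I_E = (β+1)I_B = 1.95 mA.
V_CE = V_CC − I_C·R_C − I_E·R_E = 17 − 1.93×1.2 − 1.95×0.82 = 13.1 V.
V_CE = 13.1 V > 0.2 V confirms active-region operation.

I_C ≈ 1.9 mA, V_CE ≈ 13 V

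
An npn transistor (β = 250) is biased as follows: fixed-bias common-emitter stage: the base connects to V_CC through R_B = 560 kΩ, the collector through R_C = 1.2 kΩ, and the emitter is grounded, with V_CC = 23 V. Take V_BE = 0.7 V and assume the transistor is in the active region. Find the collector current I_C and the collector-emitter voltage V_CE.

I_C ≈ 10 mA, V_CE ≈ 11 V

Base loop: V_CC = I_B·R_B + V_BE, so I_B = (23 − 0.7)/560 kΩ = 0.0398 mA.
In the active region I_C = β·I_B = 250 × 0.0398 = 9.96 mA.
Collector loop: V_CE = V_CC − I_C·R_C = 23 − 9.96×1.2 = 11.1 V.
Since V_CE = 11.1 V > V_CE(sat) ≈ 0.2 V, the transistor is in the active region as assumed.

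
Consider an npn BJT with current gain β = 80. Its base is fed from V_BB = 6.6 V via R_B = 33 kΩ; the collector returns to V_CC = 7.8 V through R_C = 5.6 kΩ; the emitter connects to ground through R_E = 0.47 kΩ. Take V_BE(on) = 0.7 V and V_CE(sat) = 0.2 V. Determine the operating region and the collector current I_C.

Assume active: I_B = (6.6 − 0.7)/(33 + 81×0.47) = 0.083 mA, I_C = β·I_B = 6.64 mA.
Then V_CE = 7.8 − 6.64×5.6 − 6.72×0.47 = -32.6 V < 0.2 V — the active assumption fails.
Re-solve with V_CE = 0.2 V. KCL at the emitter: V_E/R_E = (V_BB−0.7−V_E)/R_B + (V_CC−0.2−V_E)/R_C, giving V_E = 0.657 V.
I_C = (V_CC − 0.2 − V_E)/R_C = (7.6 − 0.657)/5.6 = 1.24 mA.
Check: I_B = (5.9 − 0.657)/33 = 0.159 mA, and β·I_B = 12.7 mA > I_C, confirming saturation.

saturation; I_C ≈ 1.2 mA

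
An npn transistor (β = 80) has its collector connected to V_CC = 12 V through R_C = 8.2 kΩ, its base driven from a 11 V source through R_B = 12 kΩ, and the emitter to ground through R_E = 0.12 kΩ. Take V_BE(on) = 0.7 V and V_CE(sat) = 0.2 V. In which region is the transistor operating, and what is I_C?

saturation; I_C ≈ 1.4 mA

Assume active: I_B = (11 − 0.7)/(12 + 81×0.12) = 0.474 mA, I_C = β·I_B = 37.9 mA.
Then V_CE = 12 − 37.9×8.2 − 38.4×0.12 = -304 V < 0.2 V — the active assumption fails.
Re-solve with V_CE = 0.2 V. KCL at the emitter: V_E/R_E = (V_BB−0.7−V_E)/R_B + (V_CC−0.2−V_E)/R_C, giving V_E = 0.269 V.
I_C = (V_CC − 0.2 − V_E)/R_C = (11.8 − 0.269)/8.2 = 1.41 mA.
Check: I_B = (10.3 − 0.269)/12 = 0.836 mA, and β·I_B = 66.9 mA > I_C, confirming saturation.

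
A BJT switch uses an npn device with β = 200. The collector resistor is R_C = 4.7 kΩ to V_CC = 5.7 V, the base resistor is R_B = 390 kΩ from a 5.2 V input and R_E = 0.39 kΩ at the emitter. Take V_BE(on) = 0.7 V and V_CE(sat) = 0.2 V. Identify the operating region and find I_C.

saturation; I_C ≈ 1.1 mA

Assume active: I_B = (5.2 − 0.7)/(390 + 201×0.39) = 0.00961 mA, I_C = β·I_B = 1.92 mA.
Then V_CE = 5.7 − 1.92×4.7 − 1.93×0.39 = -4.08 V < 0.2 V — the active assumption fails.
Re-solve with V_CE = 0.2 V. KCL at the emitter: V_E/R_E = (V_BB−0.7−V_E)/R_B + (V_CC−0.2−V_E)/R_C, giving V_E = 0.425 V.
I_C = (V_CC − 0.2 − V_E)/R_C = (5.5 − 0.425)/4.7 = 1.08 mA.
Check: I_B = (4.5 − 0.425)/390 = 0.0104 mA, and β·I_B = 2.09 mA > I_C, confirming saturation.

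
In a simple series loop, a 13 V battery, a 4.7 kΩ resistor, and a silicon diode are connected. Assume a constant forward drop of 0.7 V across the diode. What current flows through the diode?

KVL around the loop: 13 = V_D + I·R = 0.7 + I × 4.7 kΩ.
So I = (13 − 0.7) / 4.7 kΩ = 12.3 / 4.7 = 2.62 mA.

I ≈ 2.6 mA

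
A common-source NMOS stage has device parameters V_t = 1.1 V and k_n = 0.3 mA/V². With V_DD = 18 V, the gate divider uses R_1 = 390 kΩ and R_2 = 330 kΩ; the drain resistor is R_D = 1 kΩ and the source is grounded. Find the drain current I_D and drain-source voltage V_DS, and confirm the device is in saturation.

V_G = V_DD·R_2/(R_1+R_2) = 18×330/720 = 8.25 V. With the source grounded, V_GS = V_G = 8.25 V.
Assume saturation: I_D = (k_n/2)(V_GS − V_t)² = (0.3/2)×(8.25 − 1.1)² = 0.15×7.15² = 7.67 mA.
V_DS = V_DD − I_D·R_D = 18 − 7.67×1 = 10.3 V.
Saturation requires V_DS ≥ V_GS − V_t = 7.15 V; 10.3 ≥ 7.15 ✓.

I_D ≈ 7.7 mA, V_DS ≈ 10 V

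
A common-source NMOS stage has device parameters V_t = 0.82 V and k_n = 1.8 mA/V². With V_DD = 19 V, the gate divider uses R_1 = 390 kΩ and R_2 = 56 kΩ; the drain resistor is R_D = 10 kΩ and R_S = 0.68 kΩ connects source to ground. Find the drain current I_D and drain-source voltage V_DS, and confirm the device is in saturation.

I_D ≈ 0.86 mA, V_DS ≈ 9.8 V

V_G = V_DD·R_2/(R_1+R_2) = 19×56/446 = 2.39 V.
Assume saturation: I_D = (k_n/2)(V_GS − V_t)² with V_GS = V_G − I_D·R_S = 2.39 − 0.68·I_D.
Substituting gives 0.416·I_D² − 2.92·I_D + 2.21 = 0, with roots I_D = 0.863 or 6.15 mA.
The root I_D = 6.15 mA gives V_GS = -1.79 V ≤ V_t, so take I_D = 0.863 mA.
Then V_GS = 1.8 V and V_DS = V_DD − I_D(R_D+R_S) = 19 − 0.863×10.7 = 9.79 V.
Saturation requires V_DS ≥ V_GS − V_t = 0.979 V; 9.79 ≥ 0.979 ✓.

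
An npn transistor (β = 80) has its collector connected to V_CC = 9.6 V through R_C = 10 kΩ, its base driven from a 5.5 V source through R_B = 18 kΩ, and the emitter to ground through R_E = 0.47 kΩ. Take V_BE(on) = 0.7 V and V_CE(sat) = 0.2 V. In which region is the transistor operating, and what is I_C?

saturation; I_C ≈ 0.89 mA

Assume active: I_B = (5.5 − 0.7)/(18 + 81×0.47) = 0.0856 mA, I_C = β·I_B = 6.85 mA.
Then V_CE = 9.6 − 6.85×10 − 6.93×0.47 = -62.1 V < 0.2 V — the active assumption fails.
Re-solve with V_CE = 0.2 V. KCL at the emitter: V_E/R_E = (V_BB−0.7−V_E)/R_B + (V_CC−0.2−V_E)/R_C, giving V_E = 0.528 V.
I_C = (V_CC − 0.2 − V_E)/R_C = (9.4 − 0.528)/10 = 0.887 mA.
Check: I_B = (4.8 − 0.528)/18 = 0.237 mA, and β·I_B = 19 mA > I_C, confirming saturation.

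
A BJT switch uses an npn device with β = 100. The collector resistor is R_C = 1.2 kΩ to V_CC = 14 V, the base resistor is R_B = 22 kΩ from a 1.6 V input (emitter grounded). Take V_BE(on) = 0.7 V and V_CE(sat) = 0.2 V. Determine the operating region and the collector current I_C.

Assume active. Base-emitter loop: I_B = (V_BB − V_BE)/R_B = (1.6 − 0.7)/22 = 0.0409 mA.
I_C = β·I_B = 100×0.0409 = 4.09 mA.
V_CE = V_CC − I_C·R_C = 14 − 4.09×1.2 = 9.09 V > V_CE(sat), so the active-region assumption holds.

active; I_C ≈ 4.1 mA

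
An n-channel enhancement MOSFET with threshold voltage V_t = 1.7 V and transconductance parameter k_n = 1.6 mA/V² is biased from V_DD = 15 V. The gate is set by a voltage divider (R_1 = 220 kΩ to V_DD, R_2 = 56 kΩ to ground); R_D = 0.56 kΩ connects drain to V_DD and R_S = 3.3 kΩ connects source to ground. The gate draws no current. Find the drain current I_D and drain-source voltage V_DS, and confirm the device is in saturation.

I_D ≈ 0.24 mA, V_DS ≈ 14 V

V_G = V_DD·R_2/(R_1+R_2) = 15×56/276 = 3.04 V.
Assume saturation: I_D = (k_n/2)(V_GS − V_t)² with V_GS = V_G − I_D·R_S = 3.04 − 3.3·I_D.
Substituting gives 8.71·I_D² − 8.09·I_D + 1.44 = 0, with roots I_D = 0.241 or 0.688 mA.
The root I_D = 0.688 mA gives V_GS = 0.773 V ≤ V_t, so take I_D = 0.241 mA.
Then V_GS = 2.25 V and V_DS = V_DD − I_D(R_D+R_S) = 15 − 0.241×3.86 = 14.1 V.
Saturation requires V_DS ≥ V_GS − V_t = 0.549 V; 14.1 ≥ 0.549 ✓.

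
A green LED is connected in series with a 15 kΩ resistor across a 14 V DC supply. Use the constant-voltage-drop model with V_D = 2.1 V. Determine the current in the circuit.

I ≈ 0.79 mA

KVL around the loop: 14 = V_D + I·R = 2.1 + I × 15 kΩ.
So I = (14 − 2.1) / 15 kΩ = 11.9 / 15 = 0.793 mA.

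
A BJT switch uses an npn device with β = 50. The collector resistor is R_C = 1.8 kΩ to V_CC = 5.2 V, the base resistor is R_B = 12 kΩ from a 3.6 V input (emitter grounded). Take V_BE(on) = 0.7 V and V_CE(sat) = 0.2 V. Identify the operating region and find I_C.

Assume active: I_B = (3.6 − 0.7)/12 = 0.242 mA, giving I_C = β·I_B = 12.1 mA.
But then V_CE = 5.2 − 12.1×1.8 = -16.6 V < V_CE(sat) = 0.2 V — impossible in the active region.
So the transistor is saturated. With V_CE = 0.2 V, I_C = (V_CC − 0.2)/R_C = 5/1.8 = 2.78 mA.
Check: β·I_B = 12.1 mA > I_C = 2.78 mA, confirming saturation.

saturation; I_C ≈ 2.8 mA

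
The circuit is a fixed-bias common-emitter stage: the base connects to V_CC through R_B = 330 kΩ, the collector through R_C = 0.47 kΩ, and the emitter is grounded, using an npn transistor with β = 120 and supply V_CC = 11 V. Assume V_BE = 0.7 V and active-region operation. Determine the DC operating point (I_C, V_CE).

Base loop: V_CC = I_B·R_B + V_BE, so I_B = (11 − 0.7)/330 kΩ = 0.0312 mA.
In the active region I_C = β·I_B = 120 × 0.0312 = 3.75 mA.
Collector loop: V_CE = V_CC − I_C·R_C = 11 − 3.75×0.47 = 9.24 V.
Since V_CE = 9.24 V > V_CE(sat) ≈ 0.2 V, the transistor is in the active region as assumed.

I_C ≈ 3.7 mA, V_CE ≈ 9.2 V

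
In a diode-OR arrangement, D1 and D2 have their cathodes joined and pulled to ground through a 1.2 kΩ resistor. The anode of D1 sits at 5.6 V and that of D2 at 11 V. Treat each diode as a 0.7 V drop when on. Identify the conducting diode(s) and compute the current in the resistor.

Only D2 conducts; I_R ≈ 8.6 mA

Assume both conduct. Then node N would need to be at both 5.6−0.7 = 4.9 V and 11−0.7 = 10.3 V, which is impossible.
Assume only D2 conducts: V_N = 11 − 0.7 = 10.3 V, so I_R = 10.3/1.2 = 8.58 mA.
Check D1: its anode-to-cathode voltage is 5.6 − 10.3 = -4.7 V < 0.7 V, so it is off. The assumption is consistent.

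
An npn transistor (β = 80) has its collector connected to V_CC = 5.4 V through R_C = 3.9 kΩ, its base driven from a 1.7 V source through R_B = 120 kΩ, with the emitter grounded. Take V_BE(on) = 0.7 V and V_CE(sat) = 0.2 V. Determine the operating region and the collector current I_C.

Assume active. Base-emitter loop: I_B = (V_BB − V_BE)/R_B = (1.7 − 0.7)/120 = 0.00833 mA.
I_C = β·I_B = 80×0.00833 = 0.667 mA.
V_CE = V_CC − I_C·R_C = 5.4 − 0.667×3.9 = 2.8 V > V_CE(sat), so the active-region assumption holds.

active; I_C ≈ 0.67 mA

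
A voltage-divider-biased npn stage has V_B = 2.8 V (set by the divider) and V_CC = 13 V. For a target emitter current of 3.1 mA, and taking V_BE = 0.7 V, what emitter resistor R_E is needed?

V_E = V_B − V_BE = 2.8 − 0.7 = 2.1 V.
R_E = V_E / I_E = 2.1 / 3.1 = 0.677 kΩ.

R_E ≈ 0.68 kΩ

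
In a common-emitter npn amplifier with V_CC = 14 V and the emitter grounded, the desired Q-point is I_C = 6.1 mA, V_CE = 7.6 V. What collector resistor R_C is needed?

R_C ≈ 1 kΩ

Collector loop: V_CC = I_C·R_C + V_CE.
R_C = (V_CC − V_CE)/I_C = (14 − 7.6)/6.1 = 1.05 kΩ.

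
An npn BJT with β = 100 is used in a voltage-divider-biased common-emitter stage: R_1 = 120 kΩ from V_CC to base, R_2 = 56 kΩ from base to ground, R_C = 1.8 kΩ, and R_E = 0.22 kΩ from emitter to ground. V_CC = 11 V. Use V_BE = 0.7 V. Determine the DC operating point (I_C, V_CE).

I_C ≈ 4.6 mA, V_CE ≈ 1.6 V

Thevenize the base divider: V_Th = V_CC·R_2/(R_1+R_2) = 11×56/176 = 3.5 V, R_Th = R_1‖R_2 = 38.2 kΩ.
Base-emitter loop: V_Th = I_B·R_Th + V_BE + (β+1)I_B·R_E, so I_B = (3.5 − 0.7) / (38.2 + 101×0.22) = 0.0464 mA.
I_C = β·I_B = 100×0.0464 = 4.64 mA, and I_E = (β+1)I_B = 4.68 mA.
V_CE = V_CC − I_C·R_C − I_E·R_E = 11 − 4.64×1.8 − 4.68×0.22 = 1.63 V.
V_CE = 1.63 V > 0.2 V confirms active-region operation.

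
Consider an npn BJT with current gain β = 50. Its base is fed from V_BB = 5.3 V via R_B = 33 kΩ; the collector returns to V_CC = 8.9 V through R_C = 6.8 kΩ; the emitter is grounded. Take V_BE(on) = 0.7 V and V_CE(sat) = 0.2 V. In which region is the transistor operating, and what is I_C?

Assume active: I_B = (5.3 − 0.7)/33 = 0.139 mA, giving I_C = β·I_B = 6.97 mA.
But then V_CE = 8.9 − 6.97×6.8 = -38.5 V < V_CE(sat) = 0.2 V — impossible in the active region.
So the transistor is saturated. With V_CE = 0.2 V, I_C = (V_CC − 0.2)/R_C = 8.7/6.8 = 1.28 mA.
Check: β·I_B = 6.97 mA > I_C = 1.28 mA, confirming saturation.

saturation; I_C ≈ 1.3 mA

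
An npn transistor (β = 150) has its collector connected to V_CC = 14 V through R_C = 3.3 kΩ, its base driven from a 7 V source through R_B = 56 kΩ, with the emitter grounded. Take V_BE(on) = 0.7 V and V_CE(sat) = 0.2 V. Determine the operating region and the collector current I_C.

saturation; I_C ≈ 4.2 mA

Assume active: I_B = (7 − 0.7)/56 = 0.113 mA, giving I_C = β·I_B = 16.9 mA.
But then V_CE = 14 − 16.9×3.3 = -41.7 V < V_CE(sat) = 0.2 V — impossible in the active region.
So the transistor is saturated. With V_CE = 0.2 V, I_C = (V_CC − 0.2)/R_C = 13.8/3.3 = 4.18 mA.
Check: β·I_B = 16.9 mA > I_C = 4.18 mA, confirming saturation.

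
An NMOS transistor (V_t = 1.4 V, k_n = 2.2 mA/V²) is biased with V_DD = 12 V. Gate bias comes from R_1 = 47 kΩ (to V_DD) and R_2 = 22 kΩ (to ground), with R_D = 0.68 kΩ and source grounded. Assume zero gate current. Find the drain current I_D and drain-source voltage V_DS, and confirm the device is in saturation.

V_G = V_DD·R_2/(R_1+R_2) = 12×22/69 = 3.83 V. With the source grounded, V_GS = V_G = 3.83 V.
Assume saturation: I_D = (k_n/2)(V_GS − V_t)² = (2.2/2)×(3.83 − 1.4)² = 1.1×2.43² = 6.47 mA.
V_DS = V_DD − I_D·R_D = 12 − 6.47×0.68 = 7.6 V.
Saturation requires V_DS ≥ V_GS − V_t = 2.43 V; 7.6 ≥ 2.43 ✓.

I_D ≈ 6.5 mA, V_DS ≈ 7.6 V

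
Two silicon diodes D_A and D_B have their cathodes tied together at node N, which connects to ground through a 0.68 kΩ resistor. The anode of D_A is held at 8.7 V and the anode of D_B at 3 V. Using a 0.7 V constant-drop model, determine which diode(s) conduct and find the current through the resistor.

Assume both conduct. Then node N would need to be at both 8.7−0.7 = 8 V and 3−0.7 = 2.3 V, which is impossible.
Assume only D_A conducts: V_N = 8.7 − 0.7 = 8 V, so I_R = 8/0.68 = 11.8 mA.
Check D_B: its anode-to-cathode voltage is 3 − 8 = -5 V < 0.7 V, so it is off. The assumption is consistent.

Only D_A conducts; I_R ≈ 12 mA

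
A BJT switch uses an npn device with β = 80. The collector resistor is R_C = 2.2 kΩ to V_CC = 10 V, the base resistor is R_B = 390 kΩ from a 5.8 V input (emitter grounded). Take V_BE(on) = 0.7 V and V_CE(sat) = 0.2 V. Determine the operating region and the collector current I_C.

active; I_C ≈ 1 mA

Assume active. Base-emitter loop: I_B = (V_BB − V_BE)/R_B = (5.8 − 0.7)/390 = 0.0131 mA.
I_C = β·I_B = 80×0.0131 = 1.05 mA.
V_CE = V_CC − I_C·R_C = 10 − 1.05×2.2 = 7.7 V > V_CE(sat), so the active-region assumption holds.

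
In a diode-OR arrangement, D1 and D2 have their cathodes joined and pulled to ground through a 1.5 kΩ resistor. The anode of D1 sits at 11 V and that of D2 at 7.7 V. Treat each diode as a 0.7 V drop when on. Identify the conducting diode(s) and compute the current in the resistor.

Only D1 conducts; I_R ≈ 6.9 mA

Assume both conduct. Then node N would need to be at both 11−0.7 = 10.3 V and 7.7−0.7 = 7 V, which is impossible.
Assume only D1 conducts: V_N = 11 − 0.7 = 10.3 V, so I_R = 10.3/1.5 = 6.87 mA.
Check D2: its anode-to-cathode voltage is 7.7 − 10.3 = -2.6 V < 0.7 V, so it is off. The assumption is consistent.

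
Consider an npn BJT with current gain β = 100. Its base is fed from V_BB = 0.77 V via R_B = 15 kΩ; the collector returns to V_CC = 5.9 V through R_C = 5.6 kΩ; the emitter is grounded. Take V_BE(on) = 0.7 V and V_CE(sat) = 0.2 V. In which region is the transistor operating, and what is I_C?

Assume active. Base-emitter loop: I_B = (V_BB − V_BE)/R_B = (0.77 − 0.7)/15 = 0.00467 mA.
I_C = β·I_B = 100×0.00467 = 0.467 mA.
V_CE = V_CC − I_C·R_C = 5.9 − 0.467×5.6 = 3.29 V > V_CE(sat), so the active-region assumption holds.

active; I_C ≈ 0.47 mA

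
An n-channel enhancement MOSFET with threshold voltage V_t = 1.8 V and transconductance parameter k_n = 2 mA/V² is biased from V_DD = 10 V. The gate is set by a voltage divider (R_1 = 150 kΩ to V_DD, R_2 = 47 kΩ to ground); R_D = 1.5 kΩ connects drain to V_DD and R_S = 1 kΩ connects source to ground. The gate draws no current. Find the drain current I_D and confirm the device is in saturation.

I_D ≈ 0.17 mA

V_G = V_DD·R_2/(R_1+R_2) = 10×47/197 = 2.39 V.
Assume saturation: I_D = (k_n/2)(V_GS − V_t)² with V_GS = V_G − I_D·R_S = 2.39 − 1·I_D.
Substituting gives 1·I_D² − 2.17·I_D + 0.343 = 0, with roots I_D = 0.172 or 2 mA.
The root I_D = 2 mA gives V_GS = 0.386 V ≤ V_t, so take I_D = 0.172 mA.
Then V_GS = 2.21 V and V_DS = V_DD − I_D(R_D+R_S) = 10 − 0.172×2.5 = 9.57 V.
Saturation requires V_DS ≥ V_GS − V_t = 0.414 V; 9.57 ≥ 0.414 ✓.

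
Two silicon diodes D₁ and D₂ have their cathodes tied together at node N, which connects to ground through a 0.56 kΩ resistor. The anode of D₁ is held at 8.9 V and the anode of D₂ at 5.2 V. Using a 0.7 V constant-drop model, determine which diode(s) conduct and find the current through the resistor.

Assume both conduct. Then node N would need to be at both 8.9−0.7 = 8.2 V and 5.2−0.7 = 4.5 V, which is impossible.
Assume only D₁ conducts: V_N = 8.9 − 0.7 = 8.2 V, so I_R = 8.2/0.56 = 14.6 mA.
Check D₂: its anode-to-cathode voltage is 5.2 − 8.2 = -3 V < 0.7 V, so it is off. The assumption is consistent.

Only D₁ conducts; I_R ≈ 15 mA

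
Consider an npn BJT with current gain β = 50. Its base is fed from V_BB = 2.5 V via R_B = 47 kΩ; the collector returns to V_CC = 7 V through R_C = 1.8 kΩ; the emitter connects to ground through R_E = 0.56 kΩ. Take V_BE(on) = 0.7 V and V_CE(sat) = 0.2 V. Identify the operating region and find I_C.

Assume active. Base-emitter loop: I_B = (V_BB − V_BE)/(R_B + (β+1)R_E) = (2.5 − 0.7)/(47 + 51×0.56) = 0.0238 mA.
I_C = β·I_B = 50×0.0238 = 1.19 mA.
V_CE = V_CC − I_C·R_C − I_E·R_E = 7 − 1.19×1.8 − 1.21×0.56 = 4.18 V > V_CE(sat), so the active-region assumption holds.

active; I_C ≈ 1.2 mA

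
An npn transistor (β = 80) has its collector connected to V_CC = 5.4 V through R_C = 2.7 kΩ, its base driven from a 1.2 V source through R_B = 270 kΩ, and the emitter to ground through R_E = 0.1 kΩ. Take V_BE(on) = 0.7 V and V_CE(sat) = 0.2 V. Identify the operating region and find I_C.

Assume active. Base-emitter loop: I_B = (V_BB − V_BE)/(R_B + (β+1)R_E) = (1.2 − 0.7)/(270 + 81×0.1) = 0.0018 mA.
I_C = β·I_B = 80×0.0018 = 0.144 mA.
V_CE = V_CC − I_C·R_C − I_E·R_E = 5.4 − 0.144×2.7 − 0.146×0.1 = 5 V > V_CE(sat), so the active-region assumption holds.

active; I_C ≈ 0.14 mA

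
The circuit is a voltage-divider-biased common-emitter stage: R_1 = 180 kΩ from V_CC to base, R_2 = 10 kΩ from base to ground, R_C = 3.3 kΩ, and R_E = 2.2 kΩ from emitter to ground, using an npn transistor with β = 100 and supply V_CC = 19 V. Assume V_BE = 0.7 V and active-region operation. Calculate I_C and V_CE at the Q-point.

Thevenize the base divider: V_Th = V_CC·R_2/(R_1+R_2) = 19×10/190 = 1 V, R_Th = R_1‖R_2 = 9.47 kΩ.
Base-emitter loop: V_Th = I_B·R_Th + V_BE + (β+1)I_B·R_E, so I_B = (1 − 0.7) / (9.47 + 101×2.2) = 0.00129 mA.
I_C = β·I_B = 100×0.00129 = 0.129 mA, and I_E = (β+1)I_B = 0.131 mA.
V_CE = V_CC − I_C·R_C − I_E·R_E = 19 − 0.129×3.3 − 0.131×2.2 = 18.3 V.
V_CE = 18.3 V > 0.2 V confirms active-region operation.

I_C ≈ 0.13 mA, V_CE ≈ 18 V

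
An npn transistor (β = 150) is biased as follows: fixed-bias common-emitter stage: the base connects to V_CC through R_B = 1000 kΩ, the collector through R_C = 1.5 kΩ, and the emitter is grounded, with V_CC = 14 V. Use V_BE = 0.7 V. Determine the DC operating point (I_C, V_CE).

I_C ≈ 2 mA, V_CE ≈ 11 V

Base loop: V_CC = I_B·R_B + V_BE, so I_B = (14 − 0.7)/1000 kΩ = 0.0133 mA.
In the active region I_C = β·I_B = 150 × 0.0133 = 2 mA.
Collector loop: V_CE = V_CC − I_C·R_C = 14 − 2×1.5 = 11 V.
Since V_CE = 11 V > V_CE(sat) ≈ 0.2 V, the transistor is in the active region as assumed.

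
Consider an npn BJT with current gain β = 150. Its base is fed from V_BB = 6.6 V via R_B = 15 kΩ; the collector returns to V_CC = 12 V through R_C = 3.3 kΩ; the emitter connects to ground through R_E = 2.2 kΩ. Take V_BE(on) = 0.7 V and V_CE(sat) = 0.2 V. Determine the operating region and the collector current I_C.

Assume active: I_B = (6.6 − 0.7)/(15 + 151×2.2) = 0.017 mA, I_C = β·I_B = 2.55 mA.
Then V_CE = 12 − 2.55×3.3 − 2.57×2.2 = -2.06 V < 0.2 V — the active assumption fails.
Re-solve with V_CE = 0.2 V. KCL at the emitter: V_E/R_E = (V_BB−0.7−V_E)/R_B + (V_CC−0.2−V_E)/R_C, giving V_E = 4.82 V.
I_C = (V_CC − 0.2 − V_E)/R_C = (11.8 − 4.82)/3.3 = 2.12 mA.
Check: I_B = (5.9 − 4.82)/15 = 0.0723 mA, and β·I_B = 10.8 mA > I_C, confirming saturation.

saturation; I_C ≈ 2.1 mA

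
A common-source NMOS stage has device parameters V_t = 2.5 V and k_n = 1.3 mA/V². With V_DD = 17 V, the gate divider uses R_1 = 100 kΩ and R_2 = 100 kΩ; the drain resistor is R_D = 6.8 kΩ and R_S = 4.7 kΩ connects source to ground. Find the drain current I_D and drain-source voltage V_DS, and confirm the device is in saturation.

I_D ≈ 1 mA, V_DS ≈ 5.4 V

V_G = V_DD·R_2/(R_1+R_2) = 17×100/200 = 8.5 V.
Assume saturation: I_D = (k_n/2)(V_GS − V_t)² with V_GS = V_G − I_D·R_S = 8.5 − 4.7·I_D.
Substituting gives 14.4·I_D² − 37.7·I_D + 23.4 = 0, with roots I_D = 1.01 or 1.61 mA.
The root I_D = 1.61 mA gives V_GS = 0.925 V ≤ V_t, so take I_D = 1.01 mA.
Then V_GS = 3.75 V and V_DS = V_DD − I_D(R_D+R_S) = 17 − 1.01×11.5 = 5.37 V.
Saturation requires V_DS ≥ V_GS − V_t = 1.25 V; 5.37 ≥ 1.25 ✓.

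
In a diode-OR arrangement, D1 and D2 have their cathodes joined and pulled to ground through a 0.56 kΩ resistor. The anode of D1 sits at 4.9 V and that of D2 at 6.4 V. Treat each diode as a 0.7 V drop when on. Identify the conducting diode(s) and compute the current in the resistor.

Assume both conduct. Then node N would need to be at both 4.9−0.7 = 4.2 V and 6.4−0.7 = 5.7 V, which is impossible.
Assume only D2 conducts: V_N = 6.4 − 0.7 = 5.7 V, so I_R = 5.7/0.56 = 10.2 mA.
Check D1: its anode-to-cathode voltage is 4.9 − 5.7 = -0.8 V < 0.7 V, so it is off. The assumption is consistent.

Only D2 conducts; I_R ≈ 10 mA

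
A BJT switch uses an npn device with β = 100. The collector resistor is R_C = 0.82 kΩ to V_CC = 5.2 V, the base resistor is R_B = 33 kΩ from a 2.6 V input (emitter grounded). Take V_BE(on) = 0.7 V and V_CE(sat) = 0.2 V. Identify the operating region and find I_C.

Assume active. Base-emitter loop: I_B = (V_BB − V_BE)/R_B = (2.6 − 0.7)/33 = 0.0576 mA.
I_C = β·I_B = 100×0.0576 = 5.76 mA.
V_CE = V_CC − I_C·R_C = 5.2 − 5.76×0.82 = 0.479 V > V_CE(sat), so the active-region assumption holds.

active; I_C ≈ 5.8 mA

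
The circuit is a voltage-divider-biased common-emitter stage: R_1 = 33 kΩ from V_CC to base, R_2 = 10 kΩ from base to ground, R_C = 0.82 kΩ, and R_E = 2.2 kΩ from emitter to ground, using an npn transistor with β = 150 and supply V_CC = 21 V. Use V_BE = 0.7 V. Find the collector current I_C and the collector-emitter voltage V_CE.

Thevenize the base divider: V_Th = V_CC·R_2/(R_1+R_2) = 21×10/43 = 4.88 V, R_Th = R_1‖R_2 = 7.67 kΩ.
Base-emitter loop: V_Th = I_B·R_Th + V_BE + (β+1)I_B·R_E, so I_B = (4.88 − 0.7) / (7.67 + 151×2.2) = 0.0123 mA.
I_C = β·I_B = 150×0.0123 = 1.85 mA, and I_E = (β+1)I_B = 1.86 mA.
V_CE = V_CC − I_C·R_C − I_E·R_E = 21 − 1.85×0.82 − 1.86×2.2 = 15.4 V.
V_CE = 15.4 V > 0.2 V confirms active-region operation.

I_C ≈ 1.8 mA, V_CE ≈ 15 V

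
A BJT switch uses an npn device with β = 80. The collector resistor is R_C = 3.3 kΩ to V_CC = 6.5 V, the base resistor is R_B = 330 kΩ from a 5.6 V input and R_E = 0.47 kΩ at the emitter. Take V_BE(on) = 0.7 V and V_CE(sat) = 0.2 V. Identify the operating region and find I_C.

active; I_C ≈ 1.1 mA

Assume active. Base-emitter loop: I_B = (V_BB − V_BE)/(R_B + (β+1)R_E) = (5.6 − 0.7)/(330 + 81×0.47) = 0.0133 mA.
I_C = β·I_B = 80×0.0133 = 1.07 mA.
V_CE = V_CC − I_C·R_C − I_E·R_E = 6.5 − 1.07×3.3 − 1.08×0.47 = 2.48 V > V_CE(sat), so the active-region assumption holds.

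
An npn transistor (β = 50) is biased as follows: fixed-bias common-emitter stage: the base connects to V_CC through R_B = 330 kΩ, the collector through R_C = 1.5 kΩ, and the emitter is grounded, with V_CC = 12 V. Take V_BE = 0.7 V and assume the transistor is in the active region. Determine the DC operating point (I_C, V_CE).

I_C ≈ 1.7 mA, V_CE ≈ 9.4 V

Base loop: V_CC = I_B·R_B + V_BE, so I_B = (12 − 0.7)/330 kΩ = 0.0342 mA.
In the active region I_C = β·I_B = 50 × 0.0342 = 1.71 mA.
Collector loop: V_CE = V_CC − I_C·R_C = 12 − 1.71×1.5 = 9.43 V.
Since V_CE = 9.43 V > V_CE(sat) ≈ 0.2 V, the transistor is in the active region as assumed.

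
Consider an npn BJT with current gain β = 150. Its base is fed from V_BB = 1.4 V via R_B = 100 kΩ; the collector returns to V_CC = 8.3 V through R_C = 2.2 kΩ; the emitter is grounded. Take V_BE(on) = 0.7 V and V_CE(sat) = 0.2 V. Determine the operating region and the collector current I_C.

Assume active. Base-emitter loop: I_B = (V_BB − V_BE)/R_B = (1.4 − 0.7)/100 = 0.007 mA.
I_C = β·I_B = 150×0.007 = 1.05 mA.
V_CE = V_CC − I_C·R_C = 8.3 − 1.05×2.2 = 5.99 V > V_CE(sat), so the active-region assumption holds.

active; I_C ≈ 1 mA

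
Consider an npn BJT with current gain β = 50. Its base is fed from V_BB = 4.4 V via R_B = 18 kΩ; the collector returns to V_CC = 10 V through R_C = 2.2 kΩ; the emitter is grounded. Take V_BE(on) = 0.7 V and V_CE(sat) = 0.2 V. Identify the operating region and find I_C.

saturation; I_C ≈ 4.5 mA

Assume active: I_B = (4.4 − 0.7)/18 = 0.206 mA, giving I_C = β·I_B = 10.3 mA.
But then V_CE = 10 − 10.3×2.2 = -12.6 V < V_CE(sat) = 0.2 V — impossible in the active region.
So the transistor is saturated. With V_CE = 0.2 V, I_C = (V_CC − 0.2)/R_C = 9.8/2.2 = 4.45 mA.
Check: β·I_B = 10.3 mA > I_C = 4.45 mA, confirming saturation.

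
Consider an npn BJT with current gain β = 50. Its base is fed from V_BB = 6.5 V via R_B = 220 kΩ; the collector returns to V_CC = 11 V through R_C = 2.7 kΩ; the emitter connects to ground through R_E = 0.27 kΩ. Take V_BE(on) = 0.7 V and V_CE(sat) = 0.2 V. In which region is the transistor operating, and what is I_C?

Assume active. Base-emitter loop: I_B = (V_BB − V_BE)/(R_B + (β+1)R_E) = (6.5 − 0.7)/(220 + 51×0.27) = 0.0248 mA.
I_C = β·I_B = 50×0.0248 = 1.24 mA.
V_CE = V_CC − I_C·R_C − I_E·R_E = 11 − 1.24×2.7 − 1.27×0.27 = 7.31 V > V_CE(sat), so the active-region assumption holds.

active; I_C ≈ 1.2 mA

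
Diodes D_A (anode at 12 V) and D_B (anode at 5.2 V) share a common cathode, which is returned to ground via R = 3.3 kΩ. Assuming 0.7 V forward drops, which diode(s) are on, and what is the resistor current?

Assume both conduct. Then node N would need to be at both 12−0.7 = 11.3 V and 5.2−0.7 = 4.5 V, which is impossible.
Assume only D_A conducts: V_N = 12 − 0.7 = 11.3 V, so I_R = 11.3/3.3 = 3.42 mA.
Check D_B: its anode-to-cathode voltage is 5.2 − 11.3 = -6.1 V < 0.7 V, so it is off. The assumption is consistent.

Only D_A conducts; I_R ≈ 3.4 mA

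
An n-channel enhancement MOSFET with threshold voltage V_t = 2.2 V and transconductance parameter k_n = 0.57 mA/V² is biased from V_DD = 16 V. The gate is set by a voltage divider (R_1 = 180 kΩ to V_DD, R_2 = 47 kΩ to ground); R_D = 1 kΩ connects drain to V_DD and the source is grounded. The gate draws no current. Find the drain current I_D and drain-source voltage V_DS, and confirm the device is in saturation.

V_G = V_DD·R_2/(R_1+R_2) = 16×47/227 = 3.31 V. With the source grounded, V_GS = V_G = 3.31 V.
Assume saturation: I_D = (k_n/2)(V_GS − V_t)² = (0.57/2)×(3.31 − 2.2)² = 0.285×1.11² = 0.353 mA.
V_DS = V_DD − I_D·R_D = 16 − 0.353×1 = 15.6 V.
Saturation requires V_DS ≥ V_GS − V_t = 1.11 V; 15.6 ≥ 1.11 ✓.

I_D ≈ 0.35 mA, V_DS ≈ 16 V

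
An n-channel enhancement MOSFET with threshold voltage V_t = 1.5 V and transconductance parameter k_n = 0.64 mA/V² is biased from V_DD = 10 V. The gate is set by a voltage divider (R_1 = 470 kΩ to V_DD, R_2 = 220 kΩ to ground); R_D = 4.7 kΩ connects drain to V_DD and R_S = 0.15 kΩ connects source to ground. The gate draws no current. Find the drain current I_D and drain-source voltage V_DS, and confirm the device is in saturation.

I_D ≈ 0.79 mA, V_DS ≈ 6.2 V

V_G = V_DD·R_2/(R_1+R_2) = 10×220/690 = 3.19 V.
Assume saturation: I_D = (k_n/2)(V_GS − V_t)² with V_GS = V_G − I_D·R_S = 3.19 − 0.15·I_D.
Substituting gives 0.0072·I_D² − 1.16·I_D + 0.912 = 0, with roots I_D = 0.789 or 161 mA.
The root I_D = 161 mA gives V_GS = -20.9 V ≤ V_t, so take I_D = 0.789 mA.
Then V_GS = 3.07 V and V_DS = V_DD − I_D(R_D+R_S) = 10 − 0.789×4.85 = 6.17 V.
Saturation requires V_DS ≥ V_GS − V_t = 1.57 V; 6.17 ≥ 1.57 ✓.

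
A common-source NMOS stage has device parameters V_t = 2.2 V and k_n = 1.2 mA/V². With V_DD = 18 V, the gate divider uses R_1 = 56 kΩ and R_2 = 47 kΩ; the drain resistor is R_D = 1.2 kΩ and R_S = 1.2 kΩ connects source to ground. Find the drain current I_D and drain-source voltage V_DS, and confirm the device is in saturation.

I_D ≈ 3.1 mA, V_DS ≈ 11 V

V_G = V_DD·R_2/(R_1+R_2) = 18×47/103 = 8.21 V.
Assume saturation: I_D = (k_n/2)(V_GS − V_t)² with V_GS = V_G − I_D·R_S = 8.21 − 1.2·I_D.
Substituting gives 0.864·I_D² − 9.66·I_D + 21.7 = 0, with roots I_D = 3.11 or 8.07 mA.
The root I_D = 8.07 mA gives V_GS = -1.47 V ≤ V_t, so take I_D = 3.11 mA.
Then V_GS = 4.48 V and V_DS = V_DD − I_D(R_D+R_S) = 18 − 3.11×2.4 = 10.5 V.
Saturation requires V_DS ≥ V_GS − V_t = 2.28 V; 10.5 ≥ 2.28 ✓.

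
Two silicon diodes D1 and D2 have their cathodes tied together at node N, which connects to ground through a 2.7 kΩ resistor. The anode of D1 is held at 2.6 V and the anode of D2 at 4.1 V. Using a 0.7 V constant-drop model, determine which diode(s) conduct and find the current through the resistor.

Assume both conduct. Then node N would need to be at both 2.6−0.7 = 1.9 V and 4.1−0.7 = 3.4 V, which is impossible.
Assume only D2 conducts: V_N = 4.1 − 0.7 = 3.4 V, so I_R = 3.4/2.7 = 1.26 mA.
Check D1: its anode-to-cathode voltage is 2.6 − 3.4 = -0.8 V < 0.7 V, so it is off. The assumption is consistent.

Only D2 conducts; I_R ≈ 1.3 mA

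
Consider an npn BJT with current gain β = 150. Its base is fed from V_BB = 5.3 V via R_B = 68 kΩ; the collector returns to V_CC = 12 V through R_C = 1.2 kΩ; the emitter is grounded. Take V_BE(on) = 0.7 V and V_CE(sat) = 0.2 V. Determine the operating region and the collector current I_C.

saturation; I_C ≈ 9.8 mA

Assume active: I_B = (5.3 − 0.7)/68 = 0.0676 mA, giving I_C = β·I_B = 10.1 mA.
But then V_CE = 12 − 10.1×1.2 = -0.176 V < V_CE(sat) = 0.2 V — impossible in the active region.
So the transistor is saturated. With V_CE = 0.2 V, I_C = (V_CC − 0.2)/R_C = 11.8/1.2 = 9.83 mA.
Check: β·I_B = 10.1 mA > I_C = 9.83 mA, confirming saturation.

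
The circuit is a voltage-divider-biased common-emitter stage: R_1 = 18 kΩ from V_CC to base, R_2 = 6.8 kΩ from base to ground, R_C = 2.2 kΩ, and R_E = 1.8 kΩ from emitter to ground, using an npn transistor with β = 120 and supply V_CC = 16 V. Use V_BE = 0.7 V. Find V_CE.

V_CE ≈ 8 V

Thevenize the base divider: V_Th = V_CC·R_2/(R_1+R_2) = 16×6.8/24.8 = 4.39 V, R_Th = R_1‖R_2 = 4.94 kΩ.
Base-emitter loop: V_Th = I_B·R_Th + V_BE + (β+1)I_B·R_E, so I_B = (4.39 − 0.7) / (4.94 + 121×1.8) = 0.0166 mA.
I_C = β·I_B = 120×0.0166 = 1.99 mA, and I_E = (β+1)I_B = 2 mA.
V_CE = V_CC − I_C·R_C − I_E·R_E = 16 − 1.99×2.2 − 2×1.8 = 8.02 V.
V_CE = 8.02 V > 0.2 V confirms active-region operation.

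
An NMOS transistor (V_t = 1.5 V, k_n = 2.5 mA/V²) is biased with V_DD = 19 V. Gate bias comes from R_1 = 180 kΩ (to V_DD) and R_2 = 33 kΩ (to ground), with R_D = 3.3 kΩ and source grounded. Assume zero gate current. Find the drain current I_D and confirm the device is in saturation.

I_D ≈ 2.6 mA

V_G = V_DD·R_2/(R_1+R_2) = 19×33/213 = 2.94 V. With the source grounded, V_GS = V_G = 2.94 V.
Assume saturation: I_D = (k_n/2)(V_GS − V_t)² = (2.5/2)×(2.94 − 1.5)² = 1.25×1.44² = 2.61 mA.
V_DS = V_DD − I_D·R_D = 19 − 2.61×3.3 = 10.4 V.
Saturation requires V_DS ≥ V_GS − V_t = 1.44 V; 10.4 ≥ 1.44 ✓.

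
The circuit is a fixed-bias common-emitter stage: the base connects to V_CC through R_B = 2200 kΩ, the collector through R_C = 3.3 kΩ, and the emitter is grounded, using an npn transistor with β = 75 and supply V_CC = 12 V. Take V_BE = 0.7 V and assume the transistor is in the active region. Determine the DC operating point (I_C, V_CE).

I_C ≈ 0.39 mA, V_CE ≈ 11 V

Base loop: V_CC = I_B·R_B + V_BE, so I_B = (12 − 0.7)/2200 kΩ = 0.00514 mA.
In the active region I_C = β·I_B = 75 × 0.00514 = 0.385 mA.
Collector loop: V_CE = V_CC − I_C·R_C = 12 − 0.385×3.3 = 10.7 V.
Since V_CE = 10.7 V > V_CE(sat) ≈ 0.2 V, the transistor is in the active region as assumed.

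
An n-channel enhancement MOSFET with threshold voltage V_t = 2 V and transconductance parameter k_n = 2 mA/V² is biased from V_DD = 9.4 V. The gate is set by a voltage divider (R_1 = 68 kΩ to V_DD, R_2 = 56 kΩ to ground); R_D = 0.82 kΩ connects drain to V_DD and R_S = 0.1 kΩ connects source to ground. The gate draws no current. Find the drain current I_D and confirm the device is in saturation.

V_G = V_DD·R_2/(R_1+R_2) = 9.4×56/124 = 4.25 V.
Assume saturation: I_D = (k_n/2)(V_GS − V_t)² with V_GS = V_G − I_D·R_S = 4.25 − 0.1·I_D.
Substituting gives 0.01·I_D² − 1.45·I_D + 5.04 = 0, with roots I_D = 3.57 or 141 mA.
The root I_D = 141 mA gives V_GS = -9.89 V ≤ V_t, so take I_D = 3.57 mA.
Then V_GS = 3.89 V and V_DS = V_DD − I_D(R_D+R_S) = 9.4 − 3.57×0.92 = 6.12 V.
Saturation requires V_DS ≥ V_GS − V_t = 1.89 V; 6.12 ≥ 1.89 ✓.

I_D ≈ 3.6 mA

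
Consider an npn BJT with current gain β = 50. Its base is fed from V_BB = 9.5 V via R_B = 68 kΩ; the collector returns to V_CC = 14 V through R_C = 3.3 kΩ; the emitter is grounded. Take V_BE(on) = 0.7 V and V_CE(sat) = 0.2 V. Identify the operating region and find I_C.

Assume active: I_B = (9.5 − 0.7)/68 = 0.129 mA, giving I_C = β·I_B = 6.47 mA.
But then V_CE = 14 − 6.47×3.3 = -7.35 V < V_CE(sat) = 0.2 V — impossible in the active region.
So the transistor is saturated. With V_CE = 0.2 V, I_C = (V_CC − 0.2)/R_C = 13.8/3.3 = 4.18 mA.
Check: β·I_B = 6.47 mA > I_C = 4.18 mA, confirming saturation.

saturation; I_C ≈ 4.2 mA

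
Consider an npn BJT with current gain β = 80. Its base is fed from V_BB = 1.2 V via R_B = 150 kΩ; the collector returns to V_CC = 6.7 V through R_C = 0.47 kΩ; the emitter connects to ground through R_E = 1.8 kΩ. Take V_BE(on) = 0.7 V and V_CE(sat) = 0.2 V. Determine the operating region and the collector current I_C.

Assume active. Base-emitter loop: I_B = (V_BB − V_BE)/(R_B + (β+1)R_E) = (1.2 − 0.7)/(150 + 81×1.8) = 0.00169 mA.
I_C = β·I_B = 80×0.00169 = 0.135 mA.
V_CE = V_CC − I_C·R_C − I_E·R_E = 6.7 − 0.135×0.47 − 0.137×1.8 = 6.39 V > V_CE(sat), so the active-region assumption holds.

active; I_C ≈ 0.14 mA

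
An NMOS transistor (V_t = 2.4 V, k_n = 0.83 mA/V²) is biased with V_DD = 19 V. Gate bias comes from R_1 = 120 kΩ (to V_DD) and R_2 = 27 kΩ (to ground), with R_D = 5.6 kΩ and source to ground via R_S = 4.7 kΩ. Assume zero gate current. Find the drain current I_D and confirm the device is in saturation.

V_G = V_DD·R_2/(R_1+R_2) = 19×27/147 = 3.49 V.
Assume saturation: I_D = (k_n/2)(V_GS − V_t)² with V_GS = V_G − I_D·R_S = 3.49 − 4.7·I_D.
Substituting gives 9.17·I_D² − 5.25·I_D + 0.493 = 0, with roots I_D = 0.118 or 0.455 mA.
The root I_D = 0.455 mA gives V_GS = 1.35 V ≤ V_t, so take I_D = 0.118 mA.
Then V_GS = 2.93 V and V_DS = V_DD − I_D(R_D+R_S) = 19 − 0.118×10.3 = 17.8 V.
Saturation requires V_DS ≥ V_GS − V_t = 0.534 V; 17.8 ≥ 0.534 ✓.

I_D ≈ 0.12 mA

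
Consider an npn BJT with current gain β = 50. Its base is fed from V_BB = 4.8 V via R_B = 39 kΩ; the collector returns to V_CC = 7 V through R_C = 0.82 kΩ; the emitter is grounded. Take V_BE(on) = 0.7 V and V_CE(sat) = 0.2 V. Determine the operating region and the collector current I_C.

active; I_C ≈ 5.3 mA

Assume active. Base-emitter loop: I_B = (V_BB − V_BE)/R_B = (4.8 − 0.7)/39 = 0.105 mA.
I_C = β·I_B = 50×0.105 = 5.26 mA.
V_CE = V_CC − I_C·R_C = 7 − 5.26×0.82 = 2.69 V > V_CE(sat), so the active-region assumption holds.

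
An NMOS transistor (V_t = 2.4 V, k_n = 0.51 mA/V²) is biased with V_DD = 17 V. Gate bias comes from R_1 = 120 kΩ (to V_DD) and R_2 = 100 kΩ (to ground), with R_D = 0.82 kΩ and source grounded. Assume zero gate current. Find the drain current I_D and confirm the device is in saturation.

V_G = V_DD·R_2/(R_1+R_2) = 17×100/220 = 7.73 V. With the source grounded, V_GS = V_G = 7.73 V.
Assume saturation: I_D = (k_n/2)(V_GS − V_t)² = (0.51/2)×(7.73 − 2.4)² = 0.255×5.33² = 7.24 mA.
V_DS = V_DD − I_D·R_D = 17 − 7.24×0.82 = 11.1 V.
Saturation requires V_DS ≥ V_GS − V_t = 5.33 V; 11.1 ≥ 5.33 ✓.

I_D ≈ 7.2 mA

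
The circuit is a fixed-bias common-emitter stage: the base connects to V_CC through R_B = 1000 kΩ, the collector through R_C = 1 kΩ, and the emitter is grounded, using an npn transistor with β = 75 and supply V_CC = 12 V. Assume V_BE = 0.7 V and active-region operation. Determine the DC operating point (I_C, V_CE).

Base loop: V_CC = I_B·R_B + V_BE, so I_B = (12 − 0.7)/1000 kΩ = 0.0113 mA.
In the active region I_C = β·I_B = 75 × 0.0113 = 0.848 mA.
Collector loop: V_CE = V_CC − I_C·R_C = 12 − 0.848×1 = 11.2 V.
Since V_CE = 11.2 V > V_CE(sat) ≈ 0.2 V, the transistor is in the active region as assumed.

I_C ≈ 0.85 mA, V_CE ≈ 11 V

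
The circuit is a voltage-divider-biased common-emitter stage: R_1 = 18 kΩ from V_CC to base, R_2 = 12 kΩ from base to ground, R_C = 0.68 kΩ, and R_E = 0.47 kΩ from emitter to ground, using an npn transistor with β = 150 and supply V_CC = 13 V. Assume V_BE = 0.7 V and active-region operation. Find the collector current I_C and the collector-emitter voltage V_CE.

I_C ≈ 8.6 mA, V_CE ≈ 3 V

Thevenize the base divider: V_Th = V_CC·R_2/(R_1+R_2) = 13×12/30 = 5.2 V, R_Th = R_1‖R_2 = 7.2 kΩ.
Base-emitter loop: V_Th = I_B·R_Th + V_BE + (β+1)I_B·R_E, so I_B = (5.2 − 0.7) / (7.2 + 151×0.47) = 0.0576 mA.
I_C = β·I_B = 150×0.0576 = 8.64 mA, and I_E = (β+1)I_B = 8.69 mA.
V_CE = V_CC − I_C·R_C − I_E·R_E = 13 − 8.64×0.68 − 8.69×0.47 = 3.04 V.
V_CE = 3.04 V > 0.2 V confirms active-region operation.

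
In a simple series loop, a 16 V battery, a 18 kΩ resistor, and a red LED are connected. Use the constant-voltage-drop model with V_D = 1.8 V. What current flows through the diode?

KVL around the loop: 16 = V_D + I·R = 1.8 + I × 18 kΩ.
So I = (16 − 1.8) / 18 kΩ = 14.2 / 18 = 0.789 mA.

I ≈ 0.79 mA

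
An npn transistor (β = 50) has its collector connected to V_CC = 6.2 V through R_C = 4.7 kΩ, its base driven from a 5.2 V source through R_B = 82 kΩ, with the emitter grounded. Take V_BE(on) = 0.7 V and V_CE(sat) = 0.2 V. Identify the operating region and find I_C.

saturation; I_C ≈ 1.3 mA

Assume active: I_B = (5.2 − 0.7)/82 = 0.0549 mA, giving I_C = β·I_B = 2.74 mA.
But then V_CE = 6.2 − 2.74×4.7 = -6.7 V < V_CE(sat) = 0.2 V — impossible in the active region.
So the transistor is saturated. With V_CE = 0.2 V, I_C = (V_CC − 0.2)/R_C = 6/4.7 = 1.28 mA.
Check: β·I_B = 2.74 mA > I_C = 1.28 mA, confirming saturation.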